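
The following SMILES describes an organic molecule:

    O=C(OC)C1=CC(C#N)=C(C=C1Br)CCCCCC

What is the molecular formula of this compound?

C15H18BrNO2

Walk through each heavy atom and fill implicit hydrogens from standard valence (C 4, N 3, O 2, S 2, halogen 1):
  atom 1: O, bond orders sum to 2 (valence 2) → 0 H
  atom 2: C, bond orders sum to 4 (valence 4) → 0 H
  atom 3: O, bond orders sum to 2 (valence 2) → 0 H
  atom 4: C, bond orders sum to 1 (valence 4) → 3 H
  atom 5: C, bond orders sum to 4 (valence 4) → 0 H
  atom 6: C, bond orders sum to 3 (valence 4) → 1 H
  atom 7: C, bond orders sum to 4 (valence 4) → 0 H
  atom 8: C, bond orders sum to 4 (valence 4) → 0 H
  atom 9: N, bond orders sum to 3 (valence 3) → 0 H
  atom 10: C, bond orders sum to 4 (valence 4) → 0 H
  atom 11: C, bond orders sum to 3 (valence 4) → 1 H
  atom 12: C, bond orders sum to 4 (valence 4) → 0 H
  atom 13: Br (halogen, monovalent) → 0 H
  atom 14: C, bond orders sum to 2 (valence 4) → 2 H
  atom 15: C, bond orders sum to 2 (valence 4) → 2 H
  atom 16: C, bond orders sum to 2 (valence 4) → 2 H
  atom 17: C, bond orders sum to 2 (valence 4) → 2 H
  atom 18: C, bond orders sum to 2 (valence 4) → 2 H
  atom 19: C, bond orders sum to 1 (valence 4) → 3 H
Totals → C:15, H:18, Br:1, N:1, O:2.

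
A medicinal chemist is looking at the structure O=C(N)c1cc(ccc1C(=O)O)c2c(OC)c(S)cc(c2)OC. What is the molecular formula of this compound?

C16H15NO5S

Walk through each heavy atom and fill implicit hydrogens from standard valence (C 4, N 3, O 2, S 2, halogen 1); for lowercase aromatic atoms, an aromatic c carries 1 H when it has two neighbours and 0 H with three, and aromatic n carries 0 H:
  atom 1: O, bond orders sum to 2 (valence 2) → 0 H
  atom 2: C, bond orders sum to 4 (valence 4) → 0 H
  atom 3: N, bond orders sum to 1 (valence 3) → 2 H
  atom 4: aromatic c, 3 neighbours → 0 H
  atom 5: aromatic c, 2 neighbours → 1 H
  atom 6: aromatic c, 3 neighbours → 0 H
  atom 7: aromatic c, 2 neighbours → 1 H
  atom 8: aromatic c, 2 neighbours → 1 H
  atom 9: aromatic c, 3 neighbours → 0 H
  atom 10: C, bond orders sum to 4 (valence 4) → 0 H
  atom 11: O, bond orders sum to 2 (valence 2) → 0 H
  atom 12: O, bond orders sum to 1 (valence 2) → 1 H
  atom 13: aromatic c, 3 neighbours → 0 H
  atom 14: aromatic c, 3 neighbours → 0 H
  atom 15: O, bond orders sum to 2 (valence 2) → 0 H
  atom 16: C, bond orders sum to 1 (valence 4) → 3 H
  atom 17: aromatic c, 3 neighbours → 0 H
  atom 18: S, bond orders sum to 1 (valence 2) → 1 H
  atom 19: aromatic c, 2 neighbours → 1 H
  atom 20: aromatic c, 3 neighbours → 0 H
  atom 21: aromatic c, 2 neighbours → 1 H
  atom 22: O, bond orders sum to 2 (valence 2) → 0 H
  atom 23: C, bond orders sum to 1 (valence 4) → 3 H
Totals → C:16, H:15, N:1, O:5, S:1.
In Hill order: C16H15NO5S.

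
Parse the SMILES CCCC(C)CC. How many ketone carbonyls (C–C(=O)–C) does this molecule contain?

0

Scan the SMILES for the ketone motif — none present.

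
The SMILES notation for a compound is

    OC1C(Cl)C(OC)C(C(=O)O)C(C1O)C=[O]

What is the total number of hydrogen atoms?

Walk through each heavy atom and fill implicit hydrogens from standard valence (C 4, N 3, O 2, S 2, halogen 1):
  atom 1: O, bond orders sum to 1 (valence 2) → 1 H
  atom 2: C, bond orders sum to 3 (valence 4) → 1 H
  atom 3: C, bond orders sum to 3 (valence 4) → 1 H
  atom 4: Cl (halogen, monovalent) → 0 H
  atom 5: C, bond orders sum to 3 (valence 4) → 1 H
  atom 6: O, bond orders sum to 2 (valence 2) → 0 H
  atom 7: C, bond orders sum to 1 (valence 4) → 3 H
  atom 8: C, bond orders sum to 3 (valence 4) → 1 H
  atom 9: C, bond orders sum to 4 (valence 4) → 0 H
  atom 10: O, bond orders sum to 2 (valence 2) → 0 H
  atom 11: O, bond orders sum to 1 (valence 2) → 1 H
  atom 12: C, bond orders sum to 3 (valence 4) → 1 H
  atom 13: C, bond orders sum to 3 (valence 4) → 1 H
  atom 14: O, bond orders sum to 1 (valence 2) → 1 H
  atom 15: C, bond orders sum to 3 (valence 4) → 1 H
  atom 16: O with explicit H count 0
Total hydrogens: 13.

13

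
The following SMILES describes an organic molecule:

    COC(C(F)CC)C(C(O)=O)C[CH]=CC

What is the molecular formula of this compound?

Walk through each heavy atom and fill implicit hydrogens from standard valence (C 4, N 3, O 2, S 2, halogen 1):
  atom 1: C, bond orders sum to 1 (valence 4) → 3 H
  atom 2: O, bond orders sum to 2 (valence 2) → 0 H
  atom 3: C, bond orders sum to 3 (valence 4) → 1 H
  atom 4: C, bond orders sum to 3 (valence 4) → 1 H
  atom 5: F (halogen, monovalent) → 0 H
  atom 6: C, bond orders sum to 2 (valence 4) → 2 H
  atom 7: C, bond orders sum to 1 (valence 4) → 3 H
  atom 8: C, bond orders sum to 3 (valence 4) → 1 H
  atom 9: C, bond orders sum to 4 (valence 4) → 0 H
  atom 10: O, bond orders sum to 1 (valence 2) → 1 H
  atom 11: O, bond orders sum to 2 (valence 2) → 0 H
  atom 12: C, bond orders sum to 2 (valence 4) → 2 H
  atom 13: C with explicit H count 1
  atom 14: C, bond orders sum to 3 (valence 4) → 1 H
  atom 15: C, bond orders sum to 1 (valence 4) → 3 H
Totals → C:11, H:19, F:1, O:3.

C11H19FO3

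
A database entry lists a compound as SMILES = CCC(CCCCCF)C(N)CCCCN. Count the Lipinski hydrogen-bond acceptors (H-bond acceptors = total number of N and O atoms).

N atoms: 2; O atoms: 0.
Lipinski HBA = 2 + 0 = 2.

2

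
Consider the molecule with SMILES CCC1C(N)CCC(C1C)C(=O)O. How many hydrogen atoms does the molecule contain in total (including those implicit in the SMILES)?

Walk through each heavy atom and fill implicit hydrogens from standard valence (C 4, N 3, O 2, S 2, halogen 1):
  atom 1: C, bond orders sum to 1 (valence 4) → 3 H
  atom 2: C, bond orders sum to 2 (valence 4) → 2 H
  atom 3: C, bond orders sum to 3 (valence 4) → 1 H
  atom 4: C, bond orders sum to 3 (valence 4) → 1 H
  atom 5: N, bond orders sum to 1 (valence 3) → 2 H
  atom 6: C, bond orders sum to 2 (valence 4) → 2 H
  atom 7: C, bond orders sum to 2 (valence 4) → 2 H
  atom 8: C, bond orders sum to 3 (valence 4) → 1 H
  atom 9: C, bond orders sum to 3 (valence 4) → 1 H
  atom 10: C, bond orders sum to 1 (valence 4) → 3 H
  atom 11: C, bond orders sum to 4 (valence 4) → 0 H
  atom 12: O, bond orders sum to 2 (valence 2) → 0 H
  atom 13: O, bond orders sum to 1 (valence 2) → 1 H
Total hydrogens: 19.

19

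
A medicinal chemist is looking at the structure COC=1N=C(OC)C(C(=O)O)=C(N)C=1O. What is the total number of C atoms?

Count every carbon token in the SMILES (each C, including those in ring-closure positions and inside branches).
Carbon count: 8.

8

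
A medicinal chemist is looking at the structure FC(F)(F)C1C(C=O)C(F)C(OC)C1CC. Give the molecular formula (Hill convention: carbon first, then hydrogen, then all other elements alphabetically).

C10H14F4O2

Walk through each heavy atom and fill implicit hydrogens from standard valence (C 4, N 3, O 2, S 2, halogen 1):
  atom 1: F (halogen, monovalent) → 0 H
  atom 2: C, bond orders sum to 4 (valence 4) → 0 H
  atom 3: F (halogen, monovalent) → 0 H
  atom 4: F (halogen, monovalent) → 0 H
  atom 5: C, bond orders sum to 3 (valence 4) → 1 H
  atom 6: C, bond orders sum to 3 (valence 4) → 1 H
  atom 7: C, bond orders sum to 3 (valence 4) → 1 H
  atom 8: O, bond orders sum to 2 (valence 2) → 0 H
  atom 9: C, bond orders sum to 3 (valence 4) → 1 H
  atom 10: F (halogen, monovalent) → 0 H
  atom 11: C, bond orders sum to 3 (valence 4) → 1 H
  atom 12: O, bond orders sum to 2 (valence 2) → 0 H
  atom 13: C, bond orders sum to 1 (valence 4) → 3 H
  atom 14: C, bond orders sum to 3 (valence 4) → 1 H
  atom 15: C, bond orders sum to 2 (valence 4) → 2 H
  atom 16: C, bond orders sum to 1 (valence 4) → 3 H
Totals → C:10, H:14, F:4, O:2.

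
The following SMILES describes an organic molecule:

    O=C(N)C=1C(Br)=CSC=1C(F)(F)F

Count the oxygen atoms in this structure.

Scan the SMILES for O atoms (remember two-letter symbols like Cl and Br are single atoms).
Oxygen count: 1.

1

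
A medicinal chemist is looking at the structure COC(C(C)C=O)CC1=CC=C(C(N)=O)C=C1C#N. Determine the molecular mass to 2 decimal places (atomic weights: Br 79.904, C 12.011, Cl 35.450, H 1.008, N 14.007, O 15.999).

260.29 g/mol

First, the molecular formula is C14H16N2O3 (counting implicit H from valence).
  C: 14 × 12.011 = 168.154
  H: 16 × 1.008 = 16.128
  N: 2 × 14.007 = 28.014
  O: 3 × 15.999 = 47.997
Sum: 14×12.011 + 16×1.008 + 2×14.007 + 3×15.999 = 260.293 → 260.29 g/mol.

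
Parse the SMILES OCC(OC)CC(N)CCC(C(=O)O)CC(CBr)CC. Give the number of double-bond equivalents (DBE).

Degree of unsaturation = (number of rings) + (number of π bonds).
Ring closures in the SMILES: 0.
π bonds: 1 double bond (each 1 DoU) → 1 DoU from unsaturation.
Total DoU = 0 + 1 = 1.

1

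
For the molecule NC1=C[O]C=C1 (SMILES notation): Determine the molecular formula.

Walk through each heavy atom and fill implicit hydrogens from standard valence (C 4, N 3, O 2, S 2, halogen 1):
  atom 1: N, bond orders sum to 1 (valence 3) → 2 H
  atom 2: C, bond orders sum to 4 (valence 4) → 0 H
  atom 3: C, bond orders sum to 3 (valence 4) → 1 H
  atom 4: O with explicit H count 0
  atom 5: C, bond orders sum to 3 (valence 4) → 1 H
  atom 6: C, bond orders sum to 3 (valence 4) → 1 H
Totals → C:4, H:5, N:1, O:1.

C4H5NO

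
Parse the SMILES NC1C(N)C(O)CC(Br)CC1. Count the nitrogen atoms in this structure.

2

Scan the SMILES for N atoms (remember two-letter symbols like Cl and Br are single atoms).
Nitrogen count: 2.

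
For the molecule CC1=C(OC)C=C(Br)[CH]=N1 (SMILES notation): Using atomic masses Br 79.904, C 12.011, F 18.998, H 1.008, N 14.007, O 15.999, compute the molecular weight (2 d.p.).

First, the molecular formula is C7H8BrNO (counting implicit H from valence).
  Br: 1 × 79.904 = 79.904
  C: 7 × 12.011 = 84.077
  H: 8 × 1.008 = 8.064
  N: 1 × 14.007 = 14.007
  O: 1 × 15.999 = 15.999
Sum: 1×79.904 + 7×12.011 + 8×1.008 + 1×14.007 + 1×15.999 = 202.051 → 202.05 g/mol.

202.05 g/mol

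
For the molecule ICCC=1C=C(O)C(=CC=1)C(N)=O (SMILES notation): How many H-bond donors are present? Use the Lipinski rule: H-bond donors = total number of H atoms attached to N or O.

3

Donors: find every N or O and count the H atoms it carries.
  atom 7 (O): bond orders sum to 1 → 1 H
  atom 12 (N): bond orders sum to 1 → 2 H
  atom 13 (O): bond orders sum to 2 → 0 H
Lipinski HBD = 3.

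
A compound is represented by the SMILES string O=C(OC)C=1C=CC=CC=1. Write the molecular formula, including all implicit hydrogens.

C8H8O2

Walk through each heavy atom and fill implicit hydrogens from standard valence (C 4, N 3, O 2, S 2, halogen 1):
  atom 1: O, bond orders sum to 2 (valence 2) → 0 H
  atom 2: C, bond orders sum to 4 (valence 4) → 0 H
  atom 3: O, bond orders sum to 2 (valence 2) → 0 H
  atom 4: C, bond orders sum to 1 (valence 4) → 3 H
  atom 5: C, bond orders sum to 4 (valence 4) → 0 H
  atom 6: C, bond orders sum to 3 (valence 4) → 1 H
  atom 7: C, bond orders sum to 3 (valence 4) → 1 H
  atom 8: C, bond orders sum to 3 (valence 4) → 1 H
  atom 9: C, bond orders sum to 3 (valence 4) → 1 H
  atom 10: C, bond orders sum to 3 (valence 4) → 1 H
Totals → C:8, H:8, O:2.
In Hill order: C8H8O2.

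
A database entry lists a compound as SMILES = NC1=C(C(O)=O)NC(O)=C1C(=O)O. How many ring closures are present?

In SMILES, each pair of matching ring-closure digits denotes one ring-closing bond; the number of such bonds equals the number of independent rings.
Ring-closure bonds here: 1.

1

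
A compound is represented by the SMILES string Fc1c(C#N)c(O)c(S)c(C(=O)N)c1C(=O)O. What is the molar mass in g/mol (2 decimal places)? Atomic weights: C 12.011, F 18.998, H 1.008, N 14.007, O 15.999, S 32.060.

First, the molecular formula is C9H5FN2O4S (counting implicit H from valence).
  C: 9 × 12.011 = 108.099
  F: 1 × 18.998 = 18.998
  H: 5 × 1.008 = 5.040
  N: 2 × 14.007 = 28.014
  O: 4 × 15.999 = 63.996
  S: 1 × 32.060 = 32.060
Sum: 9×12.011 + 1×18.998 + 5×1.008 + 2×14.007 + 4×15.999 + 1×32.060 = 256.207 → 256.21 g/mol.

256.21 g/mol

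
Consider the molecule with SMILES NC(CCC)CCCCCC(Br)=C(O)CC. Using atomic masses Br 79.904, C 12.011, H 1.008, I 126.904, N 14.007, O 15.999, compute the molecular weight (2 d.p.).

292.26 g/mol

First, the molecular formula is C13H26BrNO (counting implicit H from valence).
  Br: 1 × 79.904 = 79.904
  C: 13 × 12.011 = 156.143
  H: 26 × 1.008 = 26.208
  N: 1 × 14.007 = 14.007
  O: 1 × 15.999 = 15.999
Sum: 1×79.904 + 13×12.011 + 26×1.008 + 1×14.007 + 1×15.999 = 292.261 → 292.26 g/mol.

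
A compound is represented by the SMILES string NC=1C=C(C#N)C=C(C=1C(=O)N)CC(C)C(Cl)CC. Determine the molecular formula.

Walk through each heavy atom and fill implicit hydrogens from standard valence (C 4, N 3, O 2, S 2, halogen 1):
  atom 1: N, bond orders sum to 1 (valence 3) → 2 H
  atom 2: C, bond orders sum to 4 (valence 4) → 0 H
  atom 3: C, bond orders sum to 3 (valence 4) → 1 H
  atom 4: C, bond orders sum to 4 (valence 4) → 0 H
  atom 5: C, bond orders sum to 4 (valence 4) → 0 H
  atom 6: N, bond orders sum to 3 (valence 3) → 0 H
  atom 7: C, bond orders sum to 3 (valence 4) → 1 H
  atom 8: C, bond orders sum to 4 (valence 4) → 0 H
  atom 9: C, bond orders sum to 4 (valence 4) → 0 H
  atom 10: C, bond orders sum to 4 (valence 4) → 0 H
  atom 11: O, bond orders sum to 2 (valence 2) → 0 H
  atom 12: N, bond orders sum to 1 (valence 3) → 2 H
  atom 13: C, bond orders sum to 2 (valence 4) → 2 H
  atom 14: C, bond orders sum to 3 (valence 4) → 1 H
  atom 15: C, bond orders sum to 1 (valence 4) → 3 H
  atom 16: C, bond orders sum to 3 (valence 4) → 1 H
  atom 17: Cl (halogen, monovalent) → 0 H
  atom 18: C, bond orders sum to 2 (valence 4) → 2 H
  atom 19: C, bond orders sum to 1 (valence 4) → 3 H
Totals → C:14, H:18, Cl:1, N:3, O:1.

C14H18ClN3O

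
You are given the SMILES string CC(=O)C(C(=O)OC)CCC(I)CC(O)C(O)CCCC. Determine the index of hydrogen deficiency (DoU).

Molecular formula: C15H27IO5.
DoU = (2C + 2 + N − H − X) / 2, where X is the halogen count and O/S are ignored.
    = (2·15 + 2 + 0 − 27 − 1) / 2 = 4 / 2 = 2.

2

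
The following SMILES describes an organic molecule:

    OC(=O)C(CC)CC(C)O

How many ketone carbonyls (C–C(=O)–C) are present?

0

Scan the SMILES for the ketone motif — none present.
Groups that are present: 1 carboxylic acid, 1 hydroxyl.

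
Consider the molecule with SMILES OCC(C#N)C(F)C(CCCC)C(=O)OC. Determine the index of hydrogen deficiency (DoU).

Molecular formula: C11H18FNO3.
DoU = (2C + 2 + N − H − X) / 2, where X is the halogen count and O/S are ignored.
    = (2·11 + 2 + 1 − 18 − 1) / 2 = 6 / 2 = 3.

3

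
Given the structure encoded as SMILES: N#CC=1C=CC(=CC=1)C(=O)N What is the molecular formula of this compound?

Walk through each heavy atom and fill implicit hydrogens from standard valence (C 4, N 3, O 2, S 2, halogen 1):
  atom 1: N, bond orders sum to 3 (valence 3) → 0 H
  atom 2: C, bond orders sum to 4 (valence 4) → 0 H
  atom 3: C, bond orders sum to 4 (valence 4) → 0 H
  atom 4: C, bond orders sum to 3 (valence 4) → 1 H
  atom 5: C, bond orders sum to 3 (valence 4) → 1 H
  atom 6: C, bond orders sum to 4 (valence 4) → 0 H
  atom 7: C, bond orders sum to 3 (valence 4) → 1 H
  atom 8: C, bond orders sum to 3 (valence 4) → 1 H
  atom 9: C, bond orders sum to 4 (valence 4) → 0 H
  atom 10: O, bond orders sum to 2 (valence 2) → 0 H
  atom 11: N, bond orders sum to 1 (valence 3) → 2 H
Totals → C:8, H:6, N:2, O:1.

C8H6N2O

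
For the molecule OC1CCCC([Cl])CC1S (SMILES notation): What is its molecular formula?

Walk through each heavy atom and fill implicit hydrogens from standard valence (C 4, N 3, O 2, S 2, halogen 1):
  atom 1: O, bond orders sum to 1 (valence 2) → 1 H
  atom 2: C, bond orders sum to 3 (valence 4) → 1 H
  atom 3: C, bond orders sum to 2 (valence 4) → 2 H
  atom 4: C, bond orders sum to 2 (valence 4) → 2 H
  atom 5: C, bond orders sum to 2 (valence 4) → 2 H
  atom 6: C, bond orders sum to 3 (valence 4) → 1 H
  atom 7: Cl with explicit H count 0
  atom 8: C, bond orders sum to 2 (valence 4) → 2 H
  atom 9: C, bond orders sum to 3 (valence 4) → 1 H
  atom 10: S, bond orders sum to 1 (valence 2) → 1 H
Totals → C:7, H:13, Cl:1, O:1, S:1.

C7H13ClOS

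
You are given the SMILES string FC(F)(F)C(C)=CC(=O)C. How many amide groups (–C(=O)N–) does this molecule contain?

0

Scan the SMILES for the amide motif — none present.
Groups that are present: 1 alkene, 1 ketone.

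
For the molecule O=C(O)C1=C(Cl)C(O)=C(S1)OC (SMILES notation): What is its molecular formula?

Walk through each heavy atom and fill implicit hydrogens from standard valence (C 4, N 3, O 2, S 2, halogen 1):
  atom 1: O, bond orders sum to 2 (valence 2) → 0 H
  atom 2: C, bond orders sum to 4 (valence 4) → 0 H
  atom 3: O, bond orders sum to 1 (valence 2) → 1 H
  atom 4: C, bond orders sum to 4 (valence 4) → 0 H
  atom 5: C, bond orders sum to 4 (valence 4) → 0 H
  atom 6: Cl (halogen, monovalent) → 0 H
  atom 7: C, bond orders sum to 4 (valence 4) → 0 H
  atom 8: O, bond orders sum to 1 (valence 2) → 1 H
  atom 9: C, bond orders sum to 4 (valence 4) → 0 H
  atom 10: S, bond orders sum to 2 (valence 2) → 0 H
  atom 11: O, bond orders sum to 2 (valence 2) → 0 H
  atom 12: C, bond orders sum to 1 (valence 4) → 3 H
Totals → C:6, H:5, Cl:1, O:4, S:1.
In Hill order: C6H5ClO4S.

C6H5ClO4S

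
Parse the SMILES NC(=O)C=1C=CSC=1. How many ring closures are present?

1

In SMILES, each pair of matching ring-closure digits denotes one ring-closing bond; the number of such bonds equals the number of independent rings.
Ring-closure bonds here: 1.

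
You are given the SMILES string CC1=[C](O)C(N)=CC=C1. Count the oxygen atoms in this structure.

1

Scan the SMILES for O atoms (remember two-letter symbols like Cl and Br are single atoms).
Oxygen count: 1.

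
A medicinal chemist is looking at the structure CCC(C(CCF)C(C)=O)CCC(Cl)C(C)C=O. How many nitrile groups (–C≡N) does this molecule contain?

0

Scan the SMILES for the nitrile motif — none present.
Groups that are present: 1 aldehyde, 1 ketone.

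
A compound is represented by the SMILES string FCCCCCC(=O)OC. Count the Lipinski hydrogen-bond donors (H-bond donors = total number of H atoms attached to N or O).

0

Donors: find every N or O and count the H atoms it carries.
  atom 8 (O): bond orders sum to 2 → 0 H
  atom 9 (O): bond orders sum to 2 → 0 H
Lipinski HBD = 0.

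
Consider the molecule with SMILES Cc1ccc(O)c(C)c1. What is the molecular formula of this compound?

Walk through each heavy atom and fill implicit hydrogens from standard valence (C 4, N 3, O 2, S 2, halogen 1); for lowercase aromatic atoms, an aromatic c carries 1 H when it has two neighbours and 0 H with three, and aromatic n carries 0 H:
  atom 1: C, bond orders sum to 1 (valence 4) → 3 H
  atom 2: aromatic c, 3 neighbours → 0 H
  atom 3: aromatic c, 2 neighbours → 1 H
  atom 4: aromatic c, 2 neighbours → 1 H
  atom 5: aromatic c, 3 neighbours → 0 H
  atom 6: O, bond orders sum to 1 (valence 2) → 1 H
  atom 7: aromatic c, 3 neighbours → 0 H
  atom 8: C, bond orders sum to 1 (valence 4) → 3 H
  atom 9: aromatic c, 2 neighbours → 1 H
Totals → C:8, H:10, O:1.
In Hill order: C8H10O.

C8H10O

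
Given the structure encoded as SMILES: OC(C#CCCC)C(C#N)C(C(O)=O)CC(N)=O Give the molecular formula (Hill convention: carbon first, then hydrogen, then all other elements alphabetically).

C12H16N2O4

Walk through each heavy atom and fill implicit hydrogens from standard valence (C 4, N 3, O 2, S 2, halogen 1):
  atom 1: O, bond orders sum to 1 (valence 2) → 1 H
  atom 2: C, bond orders sum to 3 (valence 4) → 1 H
  atom 3: C, bond orders sum to 4 (valence 4) → 0 H
  atom 4: C, bond orders sum to 4 (valence 4) → 0 H
  atom 5: C, bond orders sum to 2 (valence 4) → 2 H
  atom 6: C, bond orders sum to 2 (valence 4) → 2 H
  atom 7: C, bond orders sum to 1 (valence 4) → 3 H
  atom 8: C, bond orders sum to 3 (valence 4) → 1 H
  atom 9: C, bond orders sum to 4 (valence 4) → 0 H
  atom 10: N, bond orders sum to 3 (valence 3) → 0 H
  atom 11: C, bond orders sum to 3 (valence 4) → 1 H
  atom 12: C, bond orders sum to 4 (valence 4) → 0 H
  atom 13: O, bond orders sum to 1 (valence 2) → 1 H
  atom 14: O, bond orders sum to 2 (valence 2) → 0 H
  atom 15: C, bond orders sum to 2 (valence 4) → 2 H
  atom 16: C, bond orders sum to 4 (valence 4) → 0 H
  atom 17: N, bond orders sum to 1 (valence 3) → 2 H
  atom 18: O, bond orders sum to 2 (valence 2) → 0 H
Totals → C:12, H:16, N:2, O:4.
In Hill order: C12H16N2O4.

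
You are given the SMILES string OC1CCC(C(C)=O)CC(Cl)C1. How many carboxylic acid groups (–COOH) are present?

Scan the SMILES for the carboxylic acid motif — none present.
Groups that are present: 1 hydroxyl, 1 ketone.

0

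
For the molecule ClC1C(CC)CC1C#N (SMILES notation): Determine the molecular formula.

C7H10ClN

Walk through each heavy atom and fill implicit hydrogens from standard valence (C 4, N 3, O 2, S 2, halogen 1):
  atom 1: Cl (halogen, monovalent) → 0 H
  atom 2: C, bond orders sum to 3 (valence 4) → 1 H
  atom 3: C, bond orders sum to 3 (valence 4) → 1 H
  atom 4: C, bond orders sum to 2 (valence 4) → 2 H
  atom 5: C, bond orders sum to 1 (valence 4) → 3 H
  atom 6: C, bond orders sum to 2 (valence 4) → 2 H
  atom 7: C, bond orders sum to 3 (valence 4) → 1 H
  atom 8: C, bond orders sum to 4 (valence 4) → 0 H
  atom 9: N, bond orders sum to 3 (valence 3) → 0 H
Totals → C:7, H:10, Cl:1, N:1.
In Hill order: C7H10ClN.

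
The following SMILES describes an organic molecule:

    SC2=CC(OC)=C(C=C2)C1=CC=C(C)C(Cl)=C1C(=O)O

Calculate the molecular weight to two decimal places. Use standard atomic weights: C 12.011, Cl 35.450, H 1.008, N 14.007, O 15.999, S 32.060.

308.78 g/mol

First, the molecular formula is C15H13ClO3S (counting implicit H from valence).
  C: 15 × 12.011 = 180.165
  Cl: 1 × 35.450 = 35.450
  H: 13 × 1.008 = 13.104
  O: 3 × 15.999 = 47.997
  S: 1 × 32.060 = 32.060
Sum: 15×12.011 + 1×35.450 + 13×1.008 + 3×15.999 + 1×32.060 = 308.776 → 308.78 g/mol.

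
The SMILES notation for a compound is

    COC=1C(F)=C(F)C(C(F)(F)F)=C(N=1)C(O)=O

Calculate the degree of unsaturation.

Degree of unsaturation = (number of rings) + (number of π bonds).
Ring closures in the SMILES: 1.
π bonds: 4 double bonds (each 1 DoU) → 4 DoU from unsaturation.
Total DoU = 1 + 4 = 5.

5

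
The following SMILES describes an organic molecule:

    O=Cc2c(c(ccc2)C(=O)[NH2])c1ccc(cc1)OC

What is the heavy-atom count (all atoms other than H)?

Every atom symbol written in the SMILES (organic subset) is one heavy atom; implicit H are not written.
Heavy atoms by element → C:15, N:1, O:3.
Total: 19.

19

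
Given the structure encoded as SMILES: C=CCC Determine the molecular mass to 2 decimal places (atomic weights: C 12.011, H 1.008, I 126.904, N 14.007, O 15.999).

56.11 g/mol

First, the molecular formula is C4H8 (counting implicit H from valence).
  C: 4 × 12.011 = 48.044
  H: 8 × 1.008 = 8.064
Sum: 4×12.011 + 8×1.008 = 56.108 → 56.11 g/mol.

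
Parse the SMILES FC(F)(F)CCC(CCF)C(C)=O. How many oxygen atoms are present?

Scan the SMILES for O atoms (remember two-letter symbols like Cl and Br are single atoms).
Oxygen count: 1.

1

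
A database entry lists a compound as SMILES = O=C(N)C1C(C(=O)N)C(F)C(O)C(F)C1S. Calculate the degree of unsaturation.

Degree of unsaturation = (number of rings) + (number of π bonds).
Ring closures in the SMILES: 1.
π bonds: 2 double bonds (each 1 DoU) → 2 DoU from unsaturation.
Total DoU = 1 + 2 = 3.

3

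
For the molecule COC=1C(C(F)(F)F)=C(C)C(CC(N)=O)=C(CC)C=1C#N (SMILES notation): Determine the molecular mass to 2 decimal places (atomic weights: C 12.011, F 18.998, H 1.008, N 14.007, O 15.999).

First, the molecular formula is C14H15F3N2O2 (counting implicit H from valence).
  C: 14 × 12.011 = 168.154
  F: 3 × 18.998 = 56.994
  H: 15 × 1.008 = 15.120
  N: 2 × 14.007 = 28.014
  O: 2 × 15.999 = 31.998
Sum: 14×12.011 + 3×18.998 + 15×1.008 + 2×14.007 + 2×15.999 = 300.280 → 300.28 g/mol.

300.28 g/mol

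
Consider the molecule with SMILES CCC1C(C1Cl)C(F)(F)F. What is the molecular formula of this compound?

C6H8ClF3

Walk through each heavy atom and fill implicit hydrogens from standard valence (C 4, N 3, O 2, S 2, halogen 1):
  atom 1: C, bond orders sum to 1 (valence 4) → 3 H
  atom 2: C, bond orders sum to 2 (valence 4) → 2 H
  atom 3: C, bond orders sum to 3 (valence 4) → 1 H
  atom 4: C, bond orders sum to 3 (valence 4) → 1 H
  atom 5: C, bond orders sum to 3 (valence 4) → 1 H
  atom 6: Cl (halogen, monovalent) → 0 H
  atom 7: C, bond orders sum to 4 (valence 4) → 0 H
  atom 8: F (halogen, monovalent) → 0 H
  atom 9: F (halogen, monovalent) → 0 H
  atom 10: F (halogen, monovalent) → 0 H
Totals → C:6, H:8, Cl:1, F:3.
In Hill order: C6H8ClF3.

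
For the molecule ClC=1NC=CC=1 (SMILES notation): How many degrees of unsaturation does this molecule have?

Degree of unsaturation = (number of rings) + (number of π bonds).
Ring closures in the SMILES: 1.
π bonds: 2 double bonds (each 1 DoU) → 2 DoU from unsaturation.
Total DoU = 1 + 2 = 3.

3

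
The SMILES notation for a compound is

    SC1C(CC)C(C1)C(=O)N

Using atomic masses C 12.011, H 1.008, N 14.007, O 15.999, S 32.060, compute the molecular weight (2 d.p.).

First, the molecular formula is C7H13NOS (counting implicit H from valence).
  C: 7 × 12.011 = 84.077
  H: 13 × 1.008 = 13.104
  N: 1 × 14.007 = 14.007
  O: 1 × 15.999 = 15.999
  S: 1 × 32.060 = 32.060
Sum: 7×12.011 + 13×1.008 + 1×14.007 + 1×15.999 + 1×32.060 = 159.247 → 159.25 g/mol.

159.25 g/mol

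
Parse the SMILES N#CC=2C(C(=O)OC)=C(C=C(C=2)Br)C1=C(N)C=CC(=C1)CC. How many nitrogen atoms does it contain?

2

Scan the SMILES for N atoms (remember two-letter symbols like Cl and Br are single atoms).
Nitrogen count: 2.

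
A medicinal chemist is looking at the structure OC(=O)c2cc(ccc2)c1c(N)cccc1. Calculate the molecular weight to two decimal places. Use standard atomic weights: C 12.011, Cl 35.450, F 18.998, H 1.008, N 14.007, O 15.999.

First, the molecular formula is C13H11NO2 (counting implicit H from valence).
  C: 13 × 12.011 = 156.143
  H: 11 × 1.008 = 11.088
  N: 1 × 14.007 = 14.007
  O: 2 × 15.999 = 31.998
Sum: 13×12.011 + 11×1.008 + 1×14.007 + 2×15.999 = 213.236 → 213.24 g/mol.

213.24 g/mol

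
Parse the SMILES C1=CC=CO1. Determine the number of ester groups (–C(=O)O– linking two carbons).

Scan the SMILES for the ester motif — none present.

0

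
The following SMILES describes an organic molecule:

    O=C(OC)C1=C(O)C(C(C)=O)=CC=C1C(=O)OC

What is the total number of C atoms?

12

Count every carbon token in the SMILES (each C, including those in ring-closure positions and inside branches).
Carbon count: 12.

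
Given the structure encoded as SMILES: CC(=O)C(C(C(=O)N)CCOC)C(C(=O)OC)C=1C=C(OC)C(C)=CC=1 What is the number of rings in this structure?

In SMILES, each pair of matching ring-closure digits denotes one ring-closing bond; the number of such bonds equals the number of independent rings.
Ring-closure bonds here: 1.

1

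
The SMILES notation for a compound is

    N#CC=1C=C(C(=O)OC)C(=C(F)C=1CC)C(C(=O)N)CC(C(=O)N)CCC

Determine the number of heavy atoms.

Every atom symbol written in the SMILES (organic subset) is one heavy atom; implicit H are not written.
Heavy atoms by element → C:19, F:1, N:3, O:4.
Total: 27.

27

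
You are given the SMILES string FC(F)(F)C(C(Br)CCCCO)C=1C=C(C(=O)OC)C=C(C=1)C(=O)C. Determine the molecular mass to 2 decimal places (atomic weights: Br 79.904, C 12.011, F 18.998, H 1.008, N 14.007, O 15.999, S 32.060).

First, the molecular formula is C17H20BrF3O4 (counting implicit H from valence).
  Br: 1 × 79.904 = 79.904
  C: 17 × 12.011 = 204.187
  F: 3 × 18.998 = 56.994
  H: 20 × 1.008 = 20.160
  O: 4 × 15.999 = 63.996
Sum: 1×79.904 + 17×12.011 + 3×18.998 + 20×1.008 + 4×15.999 = 425.241 → 425.24 g/mol.

425.24 g/mol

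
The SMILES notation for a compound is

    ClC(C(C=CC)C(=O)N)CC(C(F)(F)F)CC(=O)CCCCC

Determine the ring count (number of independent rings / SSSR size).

In SMILES, each pair of matching ring-closure digits denotes one ring-closing bond; the number of such bonds equals the number of independent rings.
Ring-closure bonds here: 0.

0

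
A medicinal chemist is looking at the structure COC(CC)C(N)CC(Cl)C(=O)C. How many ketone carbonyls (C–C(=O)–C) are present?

The ketone motif appears at heavy-atom position 11 in the SMILES.
Other groups present: 1 ether, 1 primary amine.
Ketone count: 1.

1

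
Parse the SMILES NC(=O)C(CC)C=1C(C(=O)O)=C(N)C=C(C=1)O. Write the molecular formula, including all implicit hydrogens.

Walk through each heavy atom and fill implicit hydrogens from standard valence (C 4, N 3, O 2, S 2, halogen 1):
  atom 1: N, bond orders sum to 1 (valence 3) → 2 H
  atom 2: C, bond orders sum to 4 (valence 4) → 0 H
  atom 3: O, bond orders sum to 2 (valence 2) → 0 H
  atom 4: C, bond orders sum to 3 (valence 4) → 1 H
  atom 5: C, bond orders sum to 2 (valence 4) → 2 H
  atom 6: C, bond orders sum to 1 (valence 4) → 3 H
  atom 7: C, bond orders sum to 4 (valence 4) → 0 H
  atom 8: C, bond orders sum to 4 (valence 4) → 0 H
  atom 9: C, bond orders sum to 4 (valence 4) → 0 H
  atom 10: O, bond orders sum to 2 (valence 2) → 0 H
  atom 11: O, bond orders sum to 1 (valence 2) → 1 H
  atom 12: C, bond orders sum to 4 (valence 4) → 0 H
  atom 13: N, bond orders sum to 1 (valence 3) → 2 H
  atom 14: C, bond orders sum to 3 (valence 4) → 1 H
  atom 15: C, bond orders sum to 4 (valence 4) → 0 H
  atom 16: C, bond orders sum to 3 (valence 4) → 1 H
  atom 17: O, bond orders sum to 1 (valence 2) → 1 H
Totals → C:11, H:14, N:2, O:4.

C11H14N2O4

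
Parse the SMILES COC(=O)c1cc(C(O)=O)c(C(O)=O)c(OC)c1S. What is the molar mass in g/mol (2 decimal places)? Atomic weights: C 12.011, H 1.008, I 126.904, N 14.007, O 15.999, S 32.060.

286.25 g/mol

First, the molecular formula is C11H10O7S (counting implicit H from valence).
  C: 11 × 12.011 = 132.121
  H: 10 × 1.008 = 10.080
  O: 7 × 15.999 = 111.993
  S: 1 × 32.060 = 32.060
Sum: 11×12.011 + 10×1.008 + 7×15.999 + 1×32.060 = 286.254 → 286.25 g/mol.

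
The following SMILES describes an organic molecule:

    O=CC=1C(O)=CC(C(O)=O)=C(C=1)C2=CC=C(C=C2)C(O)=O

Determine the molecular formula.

C15H10O6

Walk through each heavy atom and fill implicit hydrogens from standard valence (C 4, N 3, O 2, S 2, halogen 1):
  atom 1: O, bond orders sum to 2 (valence 2) → 0 H
  atom 2: C, bond orders sum to 3 (valence 4) → 1 H
  atom 3: C, bond orders sum to 4 (valence 4) → 0 H
  atom 4: C, bond orders sum to 4 (valence 4) → 0 H
  atom 5: O, bond orders sum to 1 (valence 2) → 1 H
  atom 6: C, bond orders sum to 3 (valence 4) → 1 H
  atom 7: C, bond orders sum to 4 (valence 4) → 0 H
  atom 8: C, bond orders sum to 4 (valence 4) → 0 H
  atom 9: O, bond orders sum to 1 (valence 2) → 1 H
  atom 10: O, bond orders sum to 2 (valence 2) → 0 H
  atom 11: C, bond orders sum to 4 (valence 4) → 0 H
  atom 12: C, bond orders sum to 3 (valence 4) → 1 H
  atom 13: C, bond orders sum to 4 (valence 4) → 0 H
  atom 14: C, bond orders sum to 3 (valence 4) → 1 H
  atom 15: C, bond orders sum to 3 (valence 4) → 1 H
  atom 16: C, bond orders sum to 4 (valence 4) → 0 H
  atom 17: C, bond orders sum to 3 (valence 4) → 1 H
  atom 18: C, bond orders sum to 3 (valence 4) → 1 H
  atom 19: C, bond orders sum to 4 (valence 4) → 0 H
  atom 20: O, bond orders sum to 1 (valence 2) → 1 H
  atom 21: O, bond orders sum to 2 (valence 2) → 0 H
Totals → C:15, H:10, O:6.
In Hill order: C15H10O6.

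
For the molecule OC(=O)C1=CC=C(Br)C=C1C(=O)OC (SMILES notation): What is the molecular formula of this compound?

C9H7BrO4

Walk through each heavy atom and fill implicit hydrogens from standard valence (C 4, N 3, O 2, S 2, halogen 1):
  atom 1: O, bond orders sum to 1 (valence 2) → 1 H
  atom 2: C, bond orders sum to 4 (valence 4) → 0 H
  atom 3: O, bond orders sum to 2 (valence 2) → 0 H
  atom 4: C, bond orders sum to 4 (valence 4) → 0 H
  atom 5: C, bond orders sum to 3 (valence 4) → 1 H
  atom 6: C, bond orders sum to 3 (valence 4) → 1 H
  atom 7: C, bond orders sum to 4 (valence 4) → 0 H
  atom 8: Br (halogen, monovalent) → 0 H
  atom 9: C, bond orders sum to 3 (valence 4) → 1 H
  atom 10: C, bond orders sum to 4 (valence 4) → 0 H
  atom 11: C, bond orders sum to 4 (valence 4) → 0 H
  atom 12: O, bond orders sum to 2 (valence 2) → 0 H
  atom 13: O, bond orders sum to 2 (valence 2) → 0 H
  atom 14: C, bond orders sum to 1 (valence 4) → 3 H
Totals → C:9, H:7, Br:1, O:4.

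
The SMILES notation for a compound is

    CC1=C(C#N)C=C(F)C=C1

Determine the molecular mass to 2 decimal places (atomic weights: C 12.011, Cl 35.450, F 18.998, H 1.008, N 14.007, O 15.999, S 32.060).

First, the molecular formula is C8H6FN (counting implicit H from valence).
  C: 8 × 12.011 = 96.088
  F: 1 × 18.998 = 18.998
  H: 6 × 1.008 = 6.048
  N: 1 × 14.007 = 14.007
Sum: 8×12.011 + 1×18.998 + 6×1.008 + 1×14.007 = 135.141 → 135.14 g/mol.

135.14 g/mol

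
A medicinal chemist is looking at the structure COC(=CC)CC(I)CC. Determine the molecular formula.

Walk through each heavy atom and fill implicit hydrogens from standard valence (C 4, N 3, O 2, S 2, halogen 1):
  atom 1: C, bond orders sum to 1 (valence 4) → 3 H
  atom 2: O, bond orders sum to 2 (valence 2) → 0 H
  atom 3: C, bond orders sum to 4 (valence 4) → 0 H
  atom 4: C, bond orders sum to 3 (valence 4) → 1 H
  atom 5: C, bond orders sum to 1 (valence 4) → 3 H
  atom 6: C, bond orders sum to 2 (valence 4) → 2 H
  atom 7: C, bond orders sum to 3 (valence 4) → 1 H
  atom 8: I (halogen, monovalent) → 0 H
  atom 9: C, bond orders sum to 2 (valence 4) → 2 H
  atom 10: C, bond orders sum to 1 (valence 4) → 3 H
Totals → C:8, H:15, I:1, O:1.
In Hill order: C8H15IO.

C8H15IO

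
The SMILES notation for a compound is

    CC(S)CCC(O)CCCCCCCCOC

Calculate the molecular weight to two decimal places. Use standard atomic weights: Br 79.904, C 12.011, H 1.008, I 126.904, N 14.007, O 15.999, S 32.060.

First, the molecular formula is C14H30O2S (counting implicit H from valence).
  C: 14 × 12.011 = 168.154
  H: 30 × 1.008 = 30.240
  O: 2 × 15.999 = 31.998
  S: 1 × 32.060 = 32.060
Sum: 14×12.011 + 30×1.008 + 2×15.999 + 1×32.060 = 262.452 → 262.45 g/mol.

262.45 g/mol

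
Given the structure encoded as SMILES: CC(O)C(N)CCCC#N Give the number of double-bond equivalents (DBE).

2

Degree of unsaturation = (number of rings) + (number of π bonds).
Ring closures in the SMILES: 0.
π bonds: 1 triple bond (each 2 DoU) → 2 DoU from unsaturation.
Total DoU = 0 + 2 = 2.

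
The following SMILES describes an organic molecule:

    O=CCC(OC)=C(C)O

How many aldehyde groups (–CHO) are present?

1

The aldehyde motif appears at heavy-atom position 2 in the SMILES.
Other groups present: 1 alkene, 1 ether, 1 hydroxyl.
Aldehyde count: 1.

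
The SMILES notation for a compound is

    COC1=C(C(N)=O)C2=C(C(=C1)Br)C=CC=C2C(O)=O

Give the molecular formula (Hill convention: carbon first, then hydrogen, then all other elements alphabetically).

Walk through each heavy atom and fill implicit hydrogens from standard valence (C 4, N 3, O 2, S 2, halogen 1):
  atom 1: C, bond orders sum to 1 (valence 4) → 3 H
  atom 2: O, bond orders sum to 2 (valence 2) → 0 H
  atom 3: C, bond orders sum to 4 (valence 4) → 0 H
  atom 4: C, bond orders sum to 4 (valence 4) → 0 H
  atom 5: C, bond orders sum to 4 (valence 4) → 0 H
  atom 6: N, bond orders sum to 1 (valence 3) → 2 H
  atom 7: O, bond orders sum to 2 (valence 2) → 0 H
  atom 8: C, bond orders sum to 4 (valence 4) → 0 H
  atom 9: C, bond orders sum to 4 (valence 4) → 0 H
  atom 10: C, bond orders sum to 4 (valence 4) → 0 H
  atom 11: C, bond orders sum to 3 (valence 4) → 1 H
  atom 12: Br (halogen, monovalent) → 0 H
  atom 13: C, bond orders sum to 3 (valence 4) → 1 H
  atom 14: C, bond orders sum to 3 (valence 4) → 1 H
  atom 15: C, bond orders sum to 3 (valence 4) → 1 H
  atom 16: C, bond orders sum to 4 (valence 4) → 0 H
  atom 17: C, bond orders sum to 4 (valence 4) → 0 H
  atom 18: O, bond orders sum to 1 (valence 2) → 1 H
  atom 19: O, bond orders sum to 2 (valence 2) → 0 H
Totals → C:13, H:10, Br:1, N:1, O:4.

C13H10BrNO4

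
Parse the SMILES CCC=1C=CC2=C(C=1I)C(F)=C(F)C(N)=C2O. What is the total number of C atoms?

12

Count every carbon token in the SMILES (each C, including those in ring-closure positions and inside branches).
Carbon count: 12.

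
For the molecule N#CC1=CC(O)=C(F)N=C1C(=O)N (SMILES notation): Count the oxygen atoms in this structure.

Scan the SMILES for O atoms (remember two-letter symbols like Cl and Br are single atoms).
Oxygen count: 2.

2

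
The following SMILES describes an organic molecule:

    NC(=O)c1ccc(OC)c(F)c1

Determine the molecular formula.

C8H8FNO2

Walk through each heavy atom and fill implicit hydrogens from standard valence (C 4, N 3, O 2, S 2, halogen 1); for lowercase aromatic atoms, an aromatic c carries 1 H when it has two neighbours and 0 H with three, and aromatic n carries 0 H:
  atom 1: N, bond orders sum to 1 (valence 3) → 2 H
  atom 2: C, bond orders sum to 4 (valence 4) → 0 H
  atom 3: O, bond orders sum to 2 (valence 2) → 0 H
  atom 4: aromatic c, 3 neighbours → 0 H
  atom 5: aromatic c, 2 neighbours → 1 H
  atom 6: aromatic c, 2 neighbours → 1 H
  atom 7: aromatic c, 3 neighbours → 0 H
  atom 8: O, bond orders sum to 2 (valence 2) → 0 H
  atom 9: C, bond orders sum to 1 (valence 4) → 3 H
  atom 10: aromatic c, 3 neighbours → 0 H
  atom 11: F (halogen, monovalent) → 0 H
  atom 12: aromatic c, 2 neighbours → 1 H
Totals → C:8, H:8, F:1, N:1, O:2.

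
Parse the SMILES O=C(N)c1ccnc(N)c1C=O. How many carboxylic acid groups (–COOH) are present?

Scan the SMILES for the carboxylic acid motif — none present.
Groups that are present: 1 aldehyde, 1 amide, 1 primary amine.

0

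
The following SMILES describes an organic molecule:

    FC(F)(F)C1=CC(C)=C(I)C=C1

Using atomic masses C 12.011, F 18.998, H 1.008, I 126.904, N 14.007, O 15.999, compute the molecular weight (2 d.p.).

286.03 g/mol

First, the molecular formula is C8H6F3I (counting implicit H from valence).
  C: 8 × 12.011 = 96.088
  F: 3 × 18.998 = 56.994
  H: 6 × 1.008 = 6.048
  I: 1 × 126.904 = 126.904
Sum: 8×12.011 + 3×18.998 + 6×1.008 + 1×126.904 = 286.034 → 286.03 g/mol.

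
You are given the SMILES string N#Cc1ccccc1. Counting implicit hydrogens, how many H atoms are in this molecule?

Walk through each heavy atom and fill implicit hydrogens from standard valence (C 4, N 3, O 2, S 2, halogen 1); for lowercase aromatic atoms, an aromatic c carries 1 H when it has two neighbours and 0 H with three, and aromatic n carries 0 H:
  atom 1: N, bond orders sum to 3 (valence 3) → 0 H
  atom 2: C, bond orders sum to 4 (valence 4) → 0 H
  atom 3: aromatic c, 3 neighbours → 0 H
  atom 4: aromatic c, 2 neighbours → 1 H
  atom 5: aromatic c, 2 neighbours → 1 H
  atom 6: aromatic c, 2 neighbours → 1 H
  atom 7: aromatic c, 2 neighbours → 1 H
  atom 8: aromatic c, 2 neighbours → 1 H
Total hydrogens: 5.

5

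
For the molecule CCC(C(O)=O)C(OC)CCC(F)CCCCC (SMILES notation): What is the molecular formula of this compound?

Walk through each heavy atom and fill implicit hydrogens from standard valence (C 4, N 3, O 2, S 2, halogen 1):
  atom 1: C, bond orders sum to 1 (valence 4) → 3 H
  atom 2: C, bond orders sum to 2 (valence 4) → 2 H
  atom 3: C, bond orders sum to 3 (valence 4) → 1 H
  atom 4: C, bond orders sum to 4 (valence 4) → 0 H
  atom 5: O, bond orders sum to 1 (valence 2) → 1 H
  atom 6: O, bond orders sum to 2 (valence 2) → 0 H
  atom 7: C, bond orders sum to 3 (valence 4) → 1 H
  atom 8: O, bond orders sum to 2 (valence 2) → 0 H
  atom 9: C, bond orders sum to 1 (valence 4) → 3 H
  atom 10: C, bond orders sum to 2 (valence 4) → 2 H
  atom 11: C, bond orders sum to 2 (valence 4) → 2 H
  atom 12: C, bond orders sum to 3 (valence 4) → 1 H
  atom 13: F (halogen, monovalent) → 0 H
  atom 14: C, bond orders sum to 2 (valence 4) → 2 H
  atom 15: C, bond orders sum to 2 (valence 4) → 2 H
  atom 16: C, bond orders sum to 2 (valence 4) → 2 H
  atom 17: C, bond orders sum to 2 (valence 4) → 2 H
  atom 18: C, bond orders sum to 1 (valence 4) → 3 H
Totals → C:14, H:27, F:1, O:3.

C14H27FO3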